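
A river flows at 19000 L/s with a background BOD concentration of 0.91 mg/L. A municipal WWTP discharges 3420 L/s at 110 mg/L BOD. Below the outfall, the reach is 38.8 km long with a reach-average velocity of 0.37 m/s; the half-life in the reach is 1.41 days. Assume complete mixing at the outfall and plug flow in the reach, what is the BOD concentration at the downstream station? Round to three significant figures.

9.66 mg/L

Mass balance: C = (19000·0.9100 + 3420·110.0) / 22420 = 393500/22420 = 17.55 mg/L.
Travel time t = 38.8·1000 / 0.37 = 104900 s = 29.13 h.
Half-life 1.41 d → k = ln 2 / 1.41 = 0.4916 d⁻¹.
Applying C = C₀e^(−kt): 17.55 × 0.5507 = 9.664 mg/L.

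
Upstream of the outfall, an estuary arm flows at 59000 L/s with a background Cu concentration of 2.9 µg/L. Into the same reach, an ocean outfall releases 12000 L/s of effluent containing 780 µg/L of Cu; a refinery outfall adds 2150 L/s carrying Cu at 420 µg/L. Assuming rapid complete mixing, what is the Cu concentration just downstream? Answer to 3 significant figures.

Conservation of mass: C = (59000·2.900 + 12000·780.0 + 2150·420.0) / 73150 = 10430000/73150 = 142.6 µg/L.

143 µg/L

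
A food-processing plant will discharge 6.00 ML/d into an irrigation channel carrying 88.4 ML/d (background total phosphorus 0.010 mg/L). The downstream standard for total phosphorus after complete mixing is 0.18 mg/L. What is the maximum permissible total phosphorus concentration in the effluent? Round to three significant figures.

2.68 mg/L

At the limit, (Qr·Cr + Qe·Cₑ)/(Qr + Qe) = 0.18:
Cₑ = (94.40·0.18 − 88.40·0.01000) / 6.000 = 2.685 mg/L.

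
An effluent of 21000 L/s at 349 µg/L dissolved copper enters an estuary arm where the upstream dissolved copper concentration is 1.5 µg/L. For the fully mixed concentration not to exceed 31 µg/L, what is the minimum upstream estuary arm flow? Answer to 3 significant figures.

226000 L/s

Set C_mix = 31: (Q·1.500 + 21000·349.0) / (Q + 21000) = 31
→ Q = 21000·(349.0 − 31)/(31 − 1.500) = 226400 L/s.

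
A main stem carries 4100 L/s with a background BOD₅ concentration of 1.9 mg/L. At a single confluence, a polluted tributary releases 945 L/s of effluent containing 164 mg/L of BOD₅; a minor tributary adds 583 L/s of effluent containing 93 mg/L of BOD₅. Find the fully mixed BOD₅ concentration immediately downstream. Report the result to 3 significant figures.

38.6 mg/L

Conservation of mass: C = (4100·1.900 + 945.0·164.0 + 583.0·93.00) / 5628 = 217000/5628 = 38.56 mg/L.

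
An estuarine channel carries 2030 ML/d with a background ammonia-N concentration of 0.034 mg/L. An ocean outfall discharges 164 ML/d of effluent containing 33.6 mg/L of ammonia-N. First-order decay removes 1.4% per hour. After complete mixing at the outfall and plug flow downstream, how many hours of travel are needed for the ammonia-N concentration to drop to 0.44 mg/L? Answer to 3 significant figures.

Flow-weighted average: C = (2030·0.03400 + 164.0·33.60) / 2194 = 5579/2194 = 2.543 mg/L.
1.4%/h lost → k = −ln(1 − 0.014) = 0.01410 h⁻¹.
2.543·exp(−k·t) = 0.44 → t = ln(2.543/0.44)/k = 448000 s = 124.4 h.

124 h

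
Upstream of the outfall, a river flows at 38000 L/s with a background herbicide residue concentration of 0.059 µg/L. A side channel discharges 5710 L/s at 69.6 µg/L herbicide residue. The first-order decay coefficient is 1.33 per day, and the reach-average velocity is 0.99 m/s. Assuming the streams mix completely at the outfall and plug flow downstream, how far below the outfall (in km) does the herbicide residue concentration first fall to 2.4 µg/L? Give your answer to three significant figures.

Mass balance: C = (38000·0.05900 + 5710·69.60) / 43710 = 399700/43710 = 9.143 µg/L.
Set 9.143·exp(−k·t) = 2.4 → t = ln(9.143/2.4)/k = 86890 s = 24.14 h.
Distance = v·t = 0.99·86890 = 86020 m = 86.02 km.

86.0 km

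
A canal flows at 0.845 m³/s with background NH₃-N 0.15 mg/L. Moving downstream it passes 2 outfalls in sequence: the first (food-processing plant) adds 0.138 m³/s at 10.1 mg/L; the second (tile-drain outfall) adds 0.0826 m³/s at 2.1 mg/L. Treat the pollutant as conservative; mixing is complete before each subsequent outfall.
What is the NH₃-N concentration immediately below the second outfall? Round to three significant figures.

Below outfall 1: Q → 0.9830 m³/s, C = (0.8450·0.1500 + 0.1380·10.10)/0.9830 = 1.547 mg/L.
Below outfall 2: Q → 1.066 m³/s, C = (0.9830·1.547 + 0.08260·2.100)/1.066 = 1.590 mg/L.

1.59 mg/L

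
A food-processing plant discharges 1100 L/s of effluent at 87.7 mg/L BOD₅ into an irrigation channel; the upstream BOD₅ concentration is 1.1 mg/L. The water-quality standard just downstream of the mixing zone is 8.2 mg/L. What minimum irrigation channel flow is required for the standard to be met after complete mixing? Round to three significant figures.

12300 L/s

Set C_mix = 8.2: (Q·1.100 + 1100·87.70) / (Q + 1100) = 8.2
→ Q = 1100·(87.70 − 8.2)/(8.2 − 1.100) = 12320 L/s.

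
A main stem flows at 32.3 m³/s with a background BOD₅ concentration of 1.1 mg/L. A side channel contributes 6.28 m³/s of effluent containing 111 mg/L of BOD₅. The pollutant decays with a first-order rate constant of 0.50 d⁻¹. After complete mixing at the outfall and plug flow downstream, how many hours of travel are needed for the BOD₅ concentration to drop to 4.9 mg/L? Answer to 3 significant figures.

65.0 h

After mixing, C = (32.30·1.100 + 6.280·111.0) / 38.58 = 732.6/38.58 = 18.99 mg/L.
18.99·exp(−k·t) = 4.9 → t = ln(18.99/4.9)/k = 234100 s = 65.02 h.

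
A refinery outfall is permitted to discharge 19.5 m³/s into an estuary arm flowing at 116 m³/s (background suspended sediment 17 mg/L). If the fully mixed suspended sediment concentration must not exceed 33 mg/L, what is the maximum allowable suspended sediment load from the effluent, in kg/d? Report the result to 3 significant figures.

Mass balance at the limit: 116.0·17.00 + 19.50·Cₑ = 135.5·33 → Cₑ = 128.2 mg/L.
Load = 19.50 m³/s × 128.2 g/m³ × 86 400 s/d = 216000 kg/d.

216000 kg/d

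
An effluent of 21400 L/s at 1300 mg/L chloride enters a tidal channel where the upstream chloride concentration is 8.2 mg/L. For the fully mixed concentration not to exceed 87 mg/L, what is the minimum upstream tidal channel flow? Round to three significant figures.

329000 L/s

Set C_mix = 87: (Q·8.200 + 21400·1300) / (Q + 21400) = 87
→ Q = 21400·(1300 − 87)/(87 − 8.200) = 329400 L/s.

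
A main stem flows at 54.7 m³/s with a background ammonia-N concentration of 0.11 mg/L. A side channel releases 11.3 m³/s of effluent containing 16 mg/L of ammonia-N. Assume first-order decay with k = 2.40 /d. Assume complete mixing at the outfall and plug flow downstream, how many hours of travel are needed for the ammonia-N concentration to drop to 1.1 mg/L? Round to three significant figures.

9.45 h

Mixed concentration C = ΣQC/ΣQ = (54.70·0.1100 + 11.30·16.00) / 66.00 = 186.8/66.00 = 2.831 mg/L.
2.831·exp(−k·t) = 1.1 → t = ln(2.831/1.1)/k = 34030 s = 9.452 h.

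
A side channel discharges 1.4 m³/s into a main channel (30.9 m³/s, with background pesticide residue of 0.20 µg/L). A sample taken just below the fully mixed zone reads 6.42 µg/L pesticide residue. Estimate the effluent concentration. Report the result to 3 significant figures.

Mass balance: 30.90·0.2000 + 1.400·Cₑ = 32.30·6.420
→ Cₑ = (32.30·6.420 − 30.90·0.2000) / 1.400 = 143.7 µg/L.

144 µg/L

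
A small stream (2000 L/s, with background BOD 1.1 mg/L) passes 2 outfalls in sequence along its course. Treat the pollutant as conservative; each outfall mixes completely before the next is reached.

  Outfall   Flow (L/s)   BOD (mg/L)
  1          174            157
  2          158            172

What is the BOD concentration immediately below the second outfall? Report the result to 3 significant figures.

Outfall 1: combined Q = 2174 L/s; C = (2000·1.100 + 174.0·157.0)/2174 = 13.58 mg/L.
Outfall 2: combined Q = 2332 L/s; C = (2174·13.58 + 158.0·172.0)/2332 = 24.31 mg/L.

24.3 mg/L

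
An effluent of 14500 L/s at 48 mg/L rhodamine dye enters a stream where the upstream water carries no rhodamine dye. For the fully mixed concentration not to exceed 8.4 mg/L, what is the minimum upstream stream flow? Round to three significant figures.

68400 L/s

Set C_mix = 8.4: (Q·0 + 14500·48.00) / (Q + 14500) = 8.4
→ Q = 14500·(48.00 − 8.4)/(8.4 − 0) = 68360 L/s.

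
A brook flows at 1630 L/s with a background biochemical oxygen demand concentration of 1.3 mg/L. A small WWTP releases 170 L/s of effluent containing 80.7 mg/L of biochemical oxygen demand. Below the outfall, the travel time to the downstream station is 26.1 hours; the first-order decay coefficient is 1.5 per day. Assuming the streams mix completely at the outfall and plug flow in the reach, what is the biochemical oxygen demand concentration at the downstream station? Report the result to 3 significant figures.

1.72 mg/L

Conservation of mass: C = (1630·1.300 + 170.0·80.70) / 1800 = 15840/1800 = 8.799 mg/L.
Applying C = C₀e^(−kt): 8.799 × 0.1957 = 1.722 mg/L.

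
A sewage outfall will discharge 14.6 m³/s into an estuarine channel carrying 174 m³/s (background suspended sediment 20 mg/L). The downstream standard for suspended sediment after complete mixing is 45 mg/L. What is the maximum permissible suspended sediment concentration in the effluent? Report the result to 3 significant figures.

At the limit, (Qr·Cr + Qe·Cₑ)/(Qr + Qe) = 45:
Cₑ = (188.6·45 − 174.0·20.00) / 14.60 = 342.9 mg/L.

343 mg/L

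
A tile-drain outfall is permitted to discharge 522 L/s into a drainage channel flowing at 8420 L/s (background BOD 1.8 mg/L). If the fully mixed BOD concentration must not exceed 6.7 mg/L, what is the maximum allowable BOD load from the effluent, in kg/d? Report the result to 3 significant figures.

3870 kg/d

Mass balance at the limit: 8420·1.800 + 522.0·Cₑ = 8942·6.7 → Cₑ = 85.74 mg/L.
522.0 L/s = 0.5220 m³/s. Load = 0.5220 m³/s × 85.74 g/m³ × 86 400 s/d = 3867 kg/d.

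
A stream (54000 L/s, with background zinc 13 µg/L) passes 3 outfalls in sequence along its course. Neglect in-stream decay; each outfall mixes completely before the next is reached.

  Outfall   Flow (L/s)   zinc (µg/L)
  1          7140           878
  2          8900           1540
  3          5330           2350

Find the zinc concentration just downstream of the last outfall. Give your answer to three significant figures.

441 µg/L

Outfall 1: combined Q = 61140 L/s; C = (54000·13.00 + 7140·878.0)/61140 = 114.0 µg/L.
Outfall 2: combined Q = 70040 L/s; C = (61140·114.0 + 8900·1540)/70040 = 295.2 µg/L.
Outfall 3: combined Q = 75370 L/s; C = (70040·295.2 + 5330·2350)/75370 = 440.5 µg/L.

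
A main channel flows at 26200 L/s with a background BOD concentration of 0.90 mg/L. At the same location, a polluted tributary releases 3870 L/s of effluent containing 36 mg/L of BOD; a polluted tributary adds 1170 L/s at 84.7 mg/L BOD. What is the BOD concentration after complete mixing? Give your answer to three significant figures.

Flow-weighted average: C = (26200·0.9000 + 3870·36.00 + 1170·84.70) / 31240 = 262000/31240 = 8.387 mg/L.

8.39 mg/L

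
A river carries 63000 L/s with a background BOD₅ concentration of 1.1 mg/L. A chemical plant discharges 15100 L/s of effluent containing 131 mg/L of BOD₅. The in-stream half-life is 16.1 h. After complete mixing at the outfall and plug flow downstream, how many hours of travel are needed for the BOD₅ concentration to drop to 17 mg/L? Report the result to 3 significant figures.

10.1 h

Conservation of mass: C = (63000·1.100 + 15100·131.0) / 78100 = 2047000/78100 = 26.22 mg/L.
Half-life 16.1 h → k = ln 2 / 16.1 = 0.04305 h⁻¹ = 1.033 d⁻¹.
26.22·exp(−k·t) = 17 → t = ln(26.22/17)/k = 36220 s = 10.06 h.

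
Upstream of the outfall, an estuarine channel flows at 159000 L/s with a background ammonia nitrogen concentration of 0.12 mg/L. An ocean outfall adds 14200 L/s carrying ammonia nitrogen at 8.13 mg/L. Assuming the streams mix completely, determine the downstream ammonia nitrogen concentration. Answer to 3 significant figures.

0.777 mg/L

Mass balance: C = (159000·0.1200 + 14200·8.130) / 173200 = 134500/173200 = 0.7767 mg/L.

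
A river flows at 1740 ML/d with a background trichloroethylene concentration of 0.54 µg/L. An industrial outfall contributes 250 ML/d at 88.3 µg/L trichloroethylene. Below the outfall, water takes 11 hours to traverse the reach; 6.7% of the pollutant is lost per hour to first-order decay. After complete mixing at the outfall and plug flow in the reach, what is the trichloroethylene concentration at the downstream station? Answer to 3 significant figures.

5.39 µg/L

Mass balance: C = (1740·0.5400 + 250.0·88.30) / 1990 = 23010/1990 = 11.57 µg/L.
6.7%/h lost → k = −ln(1 − 0.067) = 0.06935 h⁻¹.
Decay over the reach: 11.57·exp(−kt) = 11.57·0.4663 = 5.393 µg/L.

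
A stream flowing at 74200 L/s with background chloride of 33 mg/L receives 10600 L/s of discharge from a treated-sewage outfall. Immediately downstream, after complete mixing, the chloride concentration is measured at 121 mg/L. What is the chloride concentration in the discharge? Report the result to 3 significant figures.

737 mg/L

Mass balance: 74200·33.00 + 10600·Cₑ = 84800·121.0
→ Cₑ = (84800·121.0 − 74200·33.00) / 10600 = 737.0 mg/L.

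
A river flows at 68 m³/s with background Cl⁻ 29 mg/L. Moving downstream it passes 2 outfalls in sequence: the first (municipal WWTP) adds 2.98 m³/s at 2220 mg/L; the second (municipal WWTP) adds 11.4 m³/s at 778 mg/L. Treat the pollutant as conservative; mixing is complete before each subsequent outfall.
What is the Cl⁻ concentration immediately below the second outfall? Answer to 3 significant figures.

Outfall 1: combined Q = 70.98 m³/s; C = (68.00·29.00 + 2.980·2220)/70.98 = 121.0 mg/L.
Outfall 2: combined Q = 82.38 m³/s; C = (70.98·121.0 + 11.40·778.0)/82.38 = 211.9 mg/L.

212 mg/L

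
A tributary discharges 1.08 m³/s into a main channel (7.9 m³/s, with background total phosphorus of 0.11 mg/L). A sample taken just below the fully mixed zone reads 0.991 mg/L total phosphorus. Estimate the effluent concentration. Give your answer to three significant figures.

Mass balance: 7.900·0.1100 + 1.080·Cₑ = 8.980·0.9910
→ Cₑ = (8.980·0.9910 − 7.900·0.1100) / 1.080 = 7.435 mg/L.

7.44 mg/L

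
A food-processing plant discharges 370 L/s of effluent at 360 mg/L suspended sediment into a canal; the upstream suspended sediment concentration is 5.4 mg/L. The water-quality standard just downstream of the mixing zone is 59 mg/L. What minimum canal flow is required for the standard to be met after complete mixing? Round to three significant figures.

Set C_mix = 59: (Q·5.400 + 370.0·360.0) / (Q + 370.0) = 59
→ Q = 370.0·(360.0 − 59)/(59 − 5.400) = 2078 L/s.

2080 L/s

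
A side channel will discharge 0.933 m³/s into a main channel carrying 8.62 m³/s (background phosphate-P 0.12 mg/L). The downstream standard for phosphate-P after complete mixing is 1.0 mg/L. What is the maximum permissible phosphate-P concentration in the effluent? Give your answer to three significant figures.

9.13 mg/L

At the limit, (Qr·Cr + Qe·Cₑ)/(Qr + Qe) = 1.0:
Cₑ = (9.553·1.0 − 8.620·0.1200) / 0.9330 = 9.130 mg/L.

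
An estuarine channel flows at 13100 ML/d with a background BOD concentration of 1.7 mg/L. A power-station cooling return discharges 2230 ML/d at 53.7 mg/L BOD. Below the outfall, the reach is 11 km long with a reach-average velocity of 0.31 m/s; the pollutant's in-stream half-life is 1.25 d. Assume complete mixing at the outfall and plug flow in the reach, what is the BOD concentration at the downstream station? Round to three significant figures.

After mixing, C = (13100·1.700 + 2230·53.70) / 15330 = 142000/15330 = 9.264 mg/L.
Travel time t = 11·1000 / 0.31 = 35480 s = 9.857 h.
Half-life 1.25 d → k = ln 2 / 1.25 = 0.5545 d⁻¹.
Decay over the reach: 9.264·exp(−kt) = 9.264·0.7963 = 7.377 mg/L.

7.38 mg/L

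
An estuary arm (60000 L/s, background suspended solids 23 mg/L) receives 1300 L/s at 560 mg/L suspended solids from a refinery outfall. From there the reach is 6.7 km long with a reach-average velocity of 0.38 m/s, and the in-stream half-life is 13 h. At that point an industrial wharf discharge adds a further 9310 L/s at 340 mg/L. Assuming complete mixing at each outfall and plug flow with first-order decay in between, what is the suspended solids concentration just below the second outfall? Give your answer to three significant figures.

67.8 mg/L

Conservation of mass: C = (60000·23.00 + 1300·560.0) / 61300 = 2108000/61300 = 34.39 mg/L; combined flow 61300 L/s.
Travel time t = 6.7·1000 / 0.38 = 17630 s = 4.898 h.
Half-life 13 h → k = ln 2 / 13 = 0.05332 h⁻¹ = 1.280 d⁻¹.
First-order decay: C = 34.39·exp(−k·t) = 34.39·0.7702 = 26.48 mg/L.
Second outfall: C = (61300·26.48 + 9310·340.0)/70610 = 67.82 mg/L.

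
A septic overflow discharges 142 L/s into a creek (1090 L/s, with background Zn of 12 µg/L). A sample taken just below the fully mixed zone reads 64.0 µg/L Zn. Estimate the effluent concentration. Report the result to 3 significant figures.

Mass balance: 1090·12.00 + 142.0·Cₑ = 1232·64.00
→ Cₑ = (1232·64.00 − 1090·12.00) / 142.0 = 463.2 µg/L.

463 µg/L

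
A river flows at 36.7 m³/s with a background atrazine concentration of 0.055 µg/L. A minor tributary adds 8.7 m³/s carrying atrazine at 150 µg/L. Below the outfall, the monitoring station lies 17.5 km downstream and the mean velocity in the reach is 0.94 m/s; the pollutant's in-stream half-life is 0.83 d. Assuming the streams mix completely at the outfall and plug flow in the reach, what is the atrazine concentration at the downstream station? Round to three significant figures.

After mixing, C = (36.70·0.05500 + 8.700·150.0) / 45.40 = 1307/45.40 = 28.79 µg/L.
Travel time t = 17.5·1000 / 0.94 = 18620 s = 5.171 h.
Half-life 0.83 d → k = ln 2 / 0.83 = 0.8351 d⁻¹.
Decay over the reach: 28.79·exp(−kt) = 28.79·0.8353 = 24.05 µg/L.

24.0 µg/L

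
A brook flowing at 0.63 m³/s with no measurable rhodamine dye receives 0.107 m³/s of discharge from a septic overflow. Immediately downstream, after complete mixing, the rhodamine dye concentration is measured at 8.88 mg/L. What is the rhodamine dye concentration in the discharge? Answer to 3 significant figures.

61.2 mg/L

Mass balance: 0.6300·0 + 0.1070·Cₑ = 0.7370·8.880
→ Cₑ = (0.7370·8.880 − 0.6300·0) / 0.1070 = 61.16 mg/L.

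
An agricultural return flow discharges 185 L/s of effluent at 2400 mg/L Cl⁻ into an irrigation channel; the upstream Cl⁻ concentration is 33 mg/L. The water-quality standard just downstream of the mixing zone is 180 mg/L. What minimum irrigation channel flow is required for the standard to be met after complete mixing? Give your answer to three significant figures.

Set C_mix = 180: (Q·33.00 + 185.0·2400) / (Q + 185.0) = 180
→ Q = 185.0·(2400 − 180)/(180 − 33.00) = 2794 L/s.

2790 L/s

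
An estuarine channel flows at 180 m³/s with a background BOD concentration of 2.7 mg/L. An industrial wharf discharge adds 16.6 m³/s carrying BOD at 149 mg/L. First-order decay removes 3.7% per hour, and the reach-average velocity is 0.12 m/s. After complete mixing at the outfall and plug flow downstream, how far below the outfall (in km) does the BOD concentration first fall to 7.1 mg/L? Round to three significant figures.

8.61 km

Flow-weighted average: C = (180.0·2.700 + 16.60·149.0) / 196.6 = 2959/196.6 = 15.05 mg/L.
3.7%/h lost → k = −ln(1 − 0.037) = 0.03770 h⁻¹.
Set 15.05·exp(−k·t) = 7.1 → t = ln(15.05/7.1)/k = 71760 s = 19.93 h.
Distance = v·t = 0.12·71760 = 8611 m = 8.611 km.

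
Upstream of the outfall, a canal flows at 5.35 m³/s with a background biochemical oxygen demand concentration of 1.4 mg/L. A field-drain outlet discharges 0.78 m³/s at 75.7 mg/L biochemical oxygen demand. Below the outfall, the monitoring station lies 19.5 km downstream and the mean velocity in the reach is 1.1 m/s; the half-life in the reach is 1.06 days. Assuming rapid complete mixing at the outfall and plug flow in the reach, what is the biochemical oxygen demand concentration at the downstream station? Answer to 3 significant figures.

Flow-weighted average: C = (5.350·1.400 + 0.7800·75.70) / 6.130 = 66.54/6.130 = 10.85 mg/L.
Travel time t = 19.5·1000 / 1.1 = 17730 s = 4.924 h.
Half-life 1.06 d → k = ln 2 / 1.06 = 0.6539 d⁻¹.
Applying C = C₀e^(−kt): 10.85 × 0.8744 = 9.491 mg/L.

9.49 mg/L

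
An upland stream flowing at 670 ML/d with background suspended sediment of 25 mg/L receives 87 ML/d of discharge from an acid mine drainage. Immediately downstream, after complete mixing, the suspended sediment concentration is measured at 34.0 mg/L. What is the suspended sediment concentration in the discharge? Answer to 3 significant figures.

Mass balance: 670.0·25.00 + 87.00·Cₑ = 757.0·34.00
→ Cₑ = (757.0·34.00 − 670.0·25.00) / 87.00 = 103.3 mg/L.

103 mg/L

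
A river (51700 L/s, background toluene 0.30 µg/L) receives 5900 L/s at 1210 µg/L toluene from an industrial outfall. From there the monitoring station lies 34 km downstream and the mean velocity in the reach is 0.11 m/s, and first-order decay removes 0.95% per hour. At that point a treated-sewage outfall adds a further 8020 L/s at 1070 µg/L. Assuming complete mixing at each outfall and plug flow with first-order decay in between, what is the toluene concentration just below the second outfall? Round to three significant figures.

179 µg/L

Mixed concentration C = ΣQC/ΣQ = (51700·0.3000 + 5900·1210) / 57600 = 7155000/57600 = 124.2 µg/L; combined flow 57600 L/s.
Travel time t = 34·1000 / 0.11 = 309100 s = 85.86 h.
0.95%/h lost → k = −ln(1 − 0.0095) = 0.009545 h⁻¹.
After decay, C = 124.2 × e^(−kt) = 124.2 × 0.4406 = 54.73 µg/L.
Second outfall: C = (57600·54.73 + 8020·1070)/65620 = 178.8 µg/L.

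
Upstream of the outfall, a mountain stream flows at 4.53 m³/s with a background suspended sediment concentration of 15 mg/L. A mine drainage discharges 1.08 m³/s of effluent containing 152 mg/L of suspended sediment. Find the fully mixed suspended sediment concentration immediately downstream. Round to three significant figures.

41.4 mg/L

Flow-weighted average: C = (4.530·15.00 + 1.080·152.0) / 5.610 = 232.1/5.610 = 41.37 mg/L.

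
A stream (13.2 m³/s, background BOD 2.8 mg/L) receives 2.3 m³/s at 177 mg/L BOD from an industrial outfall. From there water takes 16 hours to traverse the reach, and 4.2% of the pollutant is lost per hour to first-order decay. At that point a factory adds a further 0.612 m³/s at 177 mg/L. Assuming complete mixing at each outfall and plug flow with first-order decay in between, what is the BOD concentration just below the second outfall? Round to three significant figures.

Mixed concentration C = ΣQC/ΣQ = (13.20·2.800 + 2.300·177.0) / 15.50 = 444.1/15.50 = 28.65 mg/L; combined flow 15.50 m³/s.
4.2%/h lost → k = −ln(1 − 0.042) = 0.04291 h⁻¹.
Applying C = C₀e^(−kt): 28.65 × 0.5033 = 14.42 mg/L.
Second outfall: C = (15.50·14.42 + 0.6120·177.0)/16.11 = 20.60 mg/L.

20.6 mg/L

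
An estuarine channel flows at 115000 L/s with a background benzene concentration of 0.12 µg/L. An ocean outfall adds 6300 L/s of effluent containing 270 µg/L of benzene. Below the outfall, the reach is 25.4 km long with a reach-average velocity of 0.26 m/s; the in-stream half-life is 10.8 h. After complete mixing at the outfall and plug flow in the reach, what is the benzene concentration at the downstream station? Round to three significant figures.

2.48 µg/L

Mass balance: C = (115000·0.1200 + 6300·270.0) / 121300 = 1715000/121300 = 14.14 µg/L.
Travel time t = 25.4·1000 / 0.26 = 97690 s = 27.14 h.
Half-life 10.8 h → k = ln 2 / 10.8 = 0.06418 h⁻¹ = 1.540 d⁻¹.
Applying C = C₀e^(−kt): 14.14 × 0.1752 = 2.477 µg/L.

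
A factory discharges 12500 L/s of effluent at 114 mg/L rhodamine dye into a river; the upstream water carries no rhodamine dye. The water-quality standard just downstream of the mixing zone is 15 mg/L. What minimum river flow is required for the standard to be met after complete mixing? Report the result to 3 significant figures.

Set C_mix = 15: (Q·0 + 12500·114.0) / (Q + 12500) = 15
→ Q = 12500·(114.0 − 15)/(15 − 0) = 82500 L/s.

82500 L/s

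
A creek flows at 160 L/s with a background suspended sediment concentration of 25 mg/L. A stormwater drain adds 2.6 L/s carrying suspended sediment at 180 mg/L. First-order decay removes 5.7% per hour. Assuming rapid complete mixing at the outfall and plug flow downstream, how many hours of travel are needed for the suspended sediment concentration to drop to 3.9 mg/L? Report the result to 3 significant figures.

33.3 h

After mixing, C = (160.0·25.00 + 2.600·180.0) / 162.6 = 4468/162.6 = 27.48 mg/L.
5.7%/h lost → k = −ln(1 − 0.057) = 0.05869 h⁻¹.
27.48·exp(−k·t) = 3.9 → t = ln(27.48/3.9)/k = 119800 s = 33.27 h.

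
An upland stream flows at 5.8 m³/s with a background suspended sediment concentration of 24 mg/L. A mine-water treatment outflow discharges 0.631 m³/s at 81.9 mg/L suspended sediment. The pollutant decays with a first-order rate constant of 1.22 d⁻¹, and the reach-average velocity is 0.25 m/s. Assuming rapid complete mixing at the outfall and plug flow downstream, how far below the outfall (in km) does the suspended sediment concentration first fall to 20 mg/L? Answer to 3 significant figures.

6.99 km

Mixed concentration C = ΣQC/ΣQ = (5.800·24.00 + 0.6310·81.90) / 6.431 = 190.9/6.431 = 29.68 mg/L.
Set 29.68·exp(−k·t) = 20 → t = ln(29.68/20)/k = 27960 s = 7.766 h.
Distance = v·t = 0.25·27960 = 6989 m = 6.989 km.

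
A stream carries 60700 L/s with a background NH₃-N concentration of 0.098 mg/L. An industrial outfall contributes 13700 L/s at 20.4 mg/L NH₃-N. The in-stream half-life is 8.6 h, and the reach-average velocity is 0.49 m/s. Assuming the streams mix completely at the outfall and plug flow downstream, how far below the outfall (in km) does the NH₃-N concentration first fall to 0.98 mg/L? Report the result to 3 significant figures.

Mass balance: C = (60700·0.09800 + 13700·20.40) / 74400 = 285400/74400 = 3.836 mg/L.
Half-life 8.6 h → k = ln 2 / 8.6 = 0.08060 h⁻¹ = 1.934 d⁻¹.
Set 3.836·exp(−k·t) = 0.98 → t = ln(3.836/0.98)/k = 60960 s = 16.93 h.
Distance = v·t = 0.49·60960 = 29870 m = 29.87 km.

29.9 km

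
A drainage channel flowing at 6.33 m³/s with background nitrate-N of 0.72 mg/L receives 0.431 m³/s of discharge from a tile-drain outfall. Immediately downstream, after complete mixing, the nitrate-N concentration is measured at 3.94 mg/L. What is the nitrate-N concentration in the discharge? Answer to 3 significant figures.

51.2 mg/L

Mass balance: 6.330·0.7200 + 0.4310·Cₑ = 6.761·3.940
→ Cₑ = (6.761·3.940 − 6.330·0.7200) / 0.4310 = 51.23 mg/L.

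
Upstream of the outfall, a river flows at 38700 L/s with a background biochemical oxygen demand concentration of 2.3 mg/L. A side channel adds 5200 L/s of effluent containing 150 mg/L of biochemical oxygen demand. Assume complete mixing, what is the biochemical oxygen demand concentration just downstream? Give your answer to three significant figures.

19.8 mg/L

After mixing, C = (38700·2.300 + 5200·150.0) / 43900 = 869000/43900 = 19.80 mg/L.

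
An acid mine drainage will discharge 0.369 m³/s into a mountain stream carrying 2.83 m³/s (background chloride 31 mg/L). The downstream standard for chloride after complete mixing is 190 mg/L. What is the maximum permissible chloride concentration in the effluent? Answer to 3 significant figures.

1410 mg/L

At the limit, (Qr·Cr + Qe·Cₑ)/(Qr + Qe) = 190:
Cₑ = (3.199·190 − 2.830·31.00) / 0.3690 = 1409 mg/L.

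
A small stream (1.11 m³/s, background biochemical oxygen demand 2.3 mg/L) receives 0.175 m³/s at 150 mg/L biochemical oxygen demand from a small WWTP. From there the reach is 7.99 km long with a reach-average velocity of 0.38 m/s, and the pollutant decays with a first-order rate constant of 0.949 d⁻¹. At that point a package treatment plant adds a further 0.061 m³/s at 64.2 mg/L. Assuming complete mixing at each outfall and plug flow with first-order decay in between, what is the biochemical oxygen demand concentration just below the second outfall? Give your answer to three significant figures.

19.9 mg/L

Mass balance: C = (1.110·2.300 + 0.1750·150.0) / 1.285 = 28.80/1.285 = 22.41 mg/L; combined flow 1.285 m³/s.
Travel time t = 7.99·1000 / 0.38 = 21030 s = 5.841 h.
First-order decay: C = 22.41·exp(−k·t) = 22.41·0.7938 = 17.79 mg/L.
Second outfall: C = (1.285·17.79 + 0.06100·64.20)/1.346 = 19.90 mg/L.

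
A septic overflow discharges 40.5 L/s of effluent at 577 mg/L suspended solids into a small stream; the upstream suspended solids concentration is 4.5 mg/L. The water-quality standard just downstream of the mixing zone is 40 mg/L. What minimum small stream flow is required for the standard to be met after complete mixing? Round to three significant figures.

613 L/s

Set C_mix = 40: (Q·4.500 + 40.50·577.0) / (Q + 40.50) = 40
→ Q = 40.50·(577.0 − 40)/(40 − 4.500) = 612.6 L/s.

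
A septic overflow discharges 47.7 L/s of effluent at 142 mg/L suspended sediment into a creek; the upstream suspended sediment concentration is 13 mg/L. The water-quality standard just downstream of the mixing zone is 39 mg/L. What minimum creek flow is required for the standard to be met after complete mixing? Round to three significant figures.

189 L/s

Set C_mix = 39: (Q·13.00 + 47.70·142.0) / (Q + 47.70) = 39
→ Q = 47.70·(142.0 − 39)/(39 − 13.00) = 189.0 L/s.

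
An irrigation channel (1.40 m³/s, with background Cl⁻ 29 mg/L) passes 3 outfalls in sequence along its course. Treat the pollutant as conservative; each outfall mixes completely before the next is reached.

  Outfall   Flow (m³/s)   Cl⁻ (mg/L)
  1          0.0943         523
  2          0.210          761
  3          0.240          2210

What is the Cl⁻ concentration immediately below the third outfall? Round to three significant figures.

401 mg/L

After outfall 1: Q = 1.400 + 0.09430 = 1.494 m³/s; C = (1.400·29.00 + 0.09430·523.0)/1.494 = 60.17 mg/L.
After outfall 2: Q = 1.494 + 0.2100 = 1.704 m³/s; C = (1.494·60.17 + 0.2100·761.0)/1.704 = 146.5 mg/L.
After outfall 3: Q = 1.704 + 0.2400 = 1.944 m³/s; C = (1.704·146.5 + 0.2400·2210)/1.944 = 401.2 mg/L.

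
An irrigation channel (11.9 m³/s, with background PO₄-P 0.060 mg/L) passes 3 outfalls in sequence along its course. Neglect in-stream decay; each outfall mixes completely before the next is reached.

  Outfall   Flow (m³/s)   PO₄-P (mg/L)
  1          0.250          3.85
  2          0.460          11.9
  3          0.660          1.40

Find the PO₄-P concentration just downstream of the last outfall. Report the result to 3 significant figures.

Outfall 1: combined Q = 12.15 m³/s; C = (11.90·0.06000 + 0.2500·3.850)/12.15 = 0.1380 mg/L.
Outfall 2: combined Q = 12.61 m³/s; C = (12.15·0.1380 + 0.4600·11.90)/12.61 = 0.5670 mg/L.
Outfall 3: combined Q = 13.27 m³/s; C = (12.61·0.5670 + 0.6600·1.400)/13.27 = 0.6085 mg/L.

0.608 mg/L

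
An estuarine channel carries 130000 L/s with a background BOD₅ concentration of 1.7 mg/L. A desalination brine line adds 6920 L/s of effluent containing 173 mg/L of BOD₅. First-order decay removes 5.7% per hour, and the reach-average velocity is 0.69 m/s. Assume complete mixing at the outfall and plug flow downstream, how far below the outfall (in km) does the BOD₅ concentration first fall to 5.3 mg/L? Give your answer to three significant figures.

28.4 km

After mixing, C = (130000·1.700 + 6920·173.0) / 136900 = 1418000/136900 = 10.36 mg/L.
5.7%/h lost → k = −ln(1 − 0.057) = 0.05869 h⁻¹.
Set 10.36·exp(−k·t) = 5.3 → t = ln(10.36/5.3)/k = 41100 s = 11.42 h.
Distance = v·t = 0.69·41100 = 28360 m = 28.36 km.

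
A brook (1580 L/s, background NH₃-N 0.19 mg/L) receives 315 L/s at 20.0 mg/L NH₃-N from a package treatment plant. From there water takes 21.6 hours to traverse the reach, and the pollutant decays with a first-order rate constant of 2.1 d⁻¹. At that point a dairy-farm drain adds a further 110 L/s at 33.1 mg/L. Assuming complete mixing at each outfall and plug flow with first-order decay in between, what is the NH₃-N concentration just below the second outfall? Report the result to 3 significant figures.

2.31 mg/L

Conservation of mass: C = (1580·0.1900 + 315.0·20.00) / 1895 = 6600/1895 = 3.483 mg/L; combined flow 1895 L/s.
Applying C = C₀e^(−kt): 3.483 × 0.1511 = 0.5262 mg/L.
At the second outfall, C = (1895·0.5262 + 110.0·33.10) / (1895 + 110.0) = 2.313 mg/L.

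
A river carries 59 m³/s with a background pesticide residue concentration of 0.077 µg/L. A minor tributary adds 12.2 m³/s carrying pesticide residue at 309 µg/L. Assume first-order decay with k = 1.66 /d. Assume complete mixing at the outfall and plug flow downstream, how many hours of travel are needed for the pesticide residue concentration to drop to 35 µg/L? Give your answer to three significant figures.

After mixing, C = (59.00·0.07700 + 12.20·309.0) / 71.20 = 3774/71.20 = 53.01 µg/L.
53.01·exp(−k·t) = 35 → t = ln(53.01/35)/k = 21610 s = 6.002 h.

6.00 h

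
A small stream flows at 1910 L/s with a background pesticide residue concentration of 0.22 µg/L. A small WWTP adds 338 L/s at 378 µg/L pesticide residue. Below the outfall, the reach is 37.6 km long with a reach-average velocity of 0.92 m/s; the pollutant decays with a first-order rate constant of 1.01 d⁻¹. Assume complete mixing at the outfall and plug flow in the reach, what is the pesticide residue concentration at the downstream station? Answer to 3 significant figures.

35.4 µg/L

After mixing, C = (1910·0.2200 + 338.0·378.0) / 2248 = 128200/2248 = 57.02 µg/L.
Travel time t = 37.6·1000 / 0.92 = 40870 s = 11.35 h.
Applying C = C₀e^(−kt): 57.02 × 0.6202 = 35.36 µg/L.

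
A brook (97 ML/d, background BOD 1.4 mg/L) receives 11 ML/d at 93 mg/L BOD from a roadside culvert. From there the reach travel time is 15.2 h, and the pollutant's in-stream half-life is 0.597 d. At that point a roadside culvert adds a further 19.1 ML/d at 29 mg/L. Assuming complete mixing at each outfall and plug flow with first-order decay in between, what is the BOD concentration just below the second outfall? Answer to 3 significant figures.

Mass balance: C = (97.00·1.400 + 11.00·93.00) / 108.0 = 1159/108.0 = 10.73 mg/L; combined flow 108.0 ML/d.
Half-life 0.597 d → k = ln 2 / 0.597 = 1.161 d⁻¹.
First-order decay: C = 10.73·exp(−k·t) = 10.73·0.4793 = 5.143 mg/L.
Second outfall: C = (108.0·5.143 + 19.10·29.00)/127.1 = 8.728 mg/L.

8.73 mg/L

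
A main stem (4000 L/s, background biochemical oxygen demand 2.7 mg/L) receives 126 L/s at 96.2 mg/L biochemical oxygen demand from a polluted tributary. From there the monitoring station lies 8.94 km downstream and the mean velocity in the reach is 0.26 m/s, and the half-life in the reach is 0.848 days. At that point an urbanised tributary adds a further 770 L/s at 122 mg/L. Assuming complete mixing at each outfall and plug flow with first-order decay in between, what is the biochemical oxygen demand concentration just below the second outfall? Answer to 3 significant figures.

22.6 mg/L

Mixed concentration C = ΣQC/ΣQ = (4000·2.700 + 126.0·96.20) / 4126 = 22920/4126 = 5.555 mg/L; combined flow 4126 L/s.
Travel time t = 8.94·1000 / 0.26 = 34380 s = 9.551 h.
Half-life 0.848 d → k = ln 2 / 0.848 = 0.8174 d⁻¹.
After decay, C = 5.555 × e^(−kt) = 5.555 × 0.7223 = 4.013 mg/L.
Second outfall: C = (4126·4.013 + 770.0·122.0)/4896 = 22.57 mg/L.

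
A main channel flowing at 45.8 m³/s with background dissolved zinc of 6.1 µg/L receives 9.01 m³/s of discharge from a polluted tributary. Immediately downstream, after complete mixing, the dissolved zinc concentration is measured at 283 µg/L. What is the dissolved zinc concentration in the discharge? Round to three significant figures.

Mass balance: 45.80·6.100 + 9.010·Cₑ = 54.81·283.0
→ Cₑ = (54.81·283.0 − 45.80·6.100) / 9.010 = 1691 µg/L.

1690 µg/L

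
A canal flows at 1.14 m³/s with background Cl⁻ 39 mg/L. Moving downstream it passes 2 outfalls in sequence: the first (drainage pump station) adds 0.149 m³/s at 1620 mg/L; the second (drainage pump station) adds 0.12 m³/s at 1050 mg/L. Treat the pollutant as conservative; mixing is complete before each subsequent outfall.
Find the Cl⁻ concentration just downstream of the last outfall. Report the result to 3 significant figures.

Outfall 1: combined Q = 1.289 m³/s; C = (1.140·39.00 + 0.1490·1620)/1.289 = 221.8 mg/L.
Outfall 2: combined Q = 1.409 m³/s; C = (1.289·221.8 + 0.1200·1050)/1.409 = 292.3 mg/L.

292 mg/L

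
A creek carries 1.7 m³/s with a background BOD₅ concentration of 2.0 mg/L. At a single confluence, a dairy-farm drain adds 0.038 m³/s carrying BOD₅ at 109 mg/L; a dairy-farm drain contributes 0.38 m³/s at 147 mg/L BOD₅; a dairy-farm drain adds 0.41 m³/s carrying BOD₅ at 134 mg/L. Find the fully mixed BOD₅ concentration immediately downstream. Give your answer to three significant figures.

After mixing, C = (1.700·2.000 + 0.03800·109.0 + 0.3800·147.0 + 0.4100·134.0) / 2.528 = 118.3/2.528 = 46.81 mg/L.

46.8 mg/L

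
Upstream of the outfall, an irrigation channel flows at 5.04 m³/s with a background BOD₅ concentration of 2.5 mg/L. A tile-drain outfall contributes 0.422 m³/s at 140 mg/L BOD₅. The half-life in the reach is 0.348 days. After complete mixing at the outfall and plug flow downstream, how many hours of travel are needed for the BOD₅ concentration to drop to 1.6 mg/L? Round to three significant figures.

25.4 h

After mixing, C = (5.040·2.500 + 0.4220·140.0) / 5.462 = 71.68/5.462 = 13.12 mg/L.
Half-life 0.348 d → k = ln 2 / 0.348 = 1.992 d⁻¹.
13.12·exp(−k·t) = 1.6 → t = ln(13.12/1.6)/k = 91280 s = 25.36 h.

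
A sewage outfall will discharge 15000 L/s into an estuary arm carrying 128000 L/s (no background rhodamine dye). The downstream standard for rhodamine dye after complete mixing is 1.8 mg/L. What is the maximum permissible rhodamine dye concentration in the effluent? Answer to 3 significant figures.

17.2 mg/L

At the limit, (Qr·Cr + Qe·Cₑ)/(Qr + Qe) = 1.8:
Cₑ = (143000·1.8 − 128000·0) / 15000 = 17.16 mg/L.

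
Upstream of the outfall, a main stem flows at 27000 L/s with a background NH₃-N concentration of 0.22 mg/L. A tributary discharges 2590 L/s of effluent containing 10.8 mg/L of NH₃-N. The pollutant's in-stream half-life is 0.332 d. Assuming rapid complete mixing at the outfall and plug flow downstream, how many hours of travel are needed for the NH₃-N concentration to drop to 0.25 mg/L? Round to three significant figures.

17.5 h

After mixing, C = (27000·0.2200 + 2590·10.80) / 29590 = 33910/29590 = 1.146 mg/L.
Half-life 0.332 d → k = ln 2 / 0.332 = 2.088 d⁻¹.
1.146·exp(−k·t) = 0.25 → t = ln(1.146/0.25)/k = 63010 s = 17.50 h.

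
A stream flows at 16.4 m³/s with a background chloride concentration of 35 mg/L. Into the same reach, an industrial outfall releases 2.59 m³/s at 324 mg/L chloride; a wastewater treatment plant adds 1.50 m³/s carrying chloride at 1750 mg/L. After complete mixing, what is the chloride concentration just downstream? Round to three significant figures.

Conservation of mass: C = (16.40·35.00 + 2.590·324.0 + 1.500·1750) / 20.49 = 4038/20.49 = 197.1 mg/L.

197 mg/L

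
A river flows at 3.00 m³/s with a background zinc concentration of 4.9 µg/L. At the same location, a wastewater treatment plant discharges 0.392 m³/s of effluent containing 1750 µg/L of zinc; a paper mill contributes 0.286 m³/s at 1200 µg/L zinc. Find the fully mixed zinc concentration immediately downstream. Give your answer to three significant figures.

Mass balance: C = (3.000·4.900 + 0.3920·1750 + 0.2860·1200) / 3.678 = 1044/3.678 = 283.8 µg/L.

284 µg/L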